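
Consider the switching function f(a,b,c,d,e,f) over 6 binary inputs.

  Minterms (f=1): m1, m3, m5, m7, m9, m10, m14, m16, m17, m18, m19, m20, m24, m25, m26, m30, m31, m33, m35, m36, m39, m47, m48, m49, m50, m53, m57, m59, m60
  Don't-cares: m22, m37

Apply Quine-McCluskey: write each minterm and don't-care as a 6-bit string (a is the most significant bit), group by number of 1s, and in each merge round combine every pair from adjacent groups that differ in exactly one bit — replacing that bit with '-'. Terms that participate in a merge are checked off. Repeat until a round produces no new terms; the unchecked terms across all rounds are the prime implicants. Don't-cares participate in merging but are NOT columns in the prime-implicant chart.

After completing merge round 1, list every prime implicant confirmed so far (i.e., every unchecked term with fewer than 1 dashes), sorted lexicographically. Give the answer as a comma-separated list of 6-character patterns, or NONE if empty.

111100

size-2^0 implicants → 000001(✓)  000011(✓)  000101(✓)  000111(✓)  001001(✓)  001010(✓)  001110(✓)  010000(✓)  010001(✓)  010010(✓)  010011(✓)  010100(✓)  010110(✓)  011000(✓)  011001(✓)  011010(✓)  011110(✓)  011111(✓)  100001(✓)  100011(✓)  100100(✓)  100101(✓)  100111(✓)  101111(✓)  110000(✓)  110001(✓)  110010(✓)  110101(✓)  111001(✓)  111011(✓)  111100
size-2^1 implicants → -00001(✓)  -00011(✓)  -00101(✓)  -00111(✓)  -10000(✓)  -10001(✓)  -10010(✓)  -11001(✓)  0-0001(✓)  0-0011(✓)  0-1001(✓)  0-1010(✓)  0-1110(✓)  00-001(✓)  000-01(✓)  000-11(✓)  0000-1(✓)  0001-1(✓)  001-10(✓)  01-000(✓)  01-001(✓)  01-010(✓)  01-110(✓)  010-00(✓)  010-10(✓)  0100-0(✓)  0100-1(✓)  01000-(✓)  01001-(✓)  0101-0(✓)  011-10(✓)  0110-0(✓)  01100-(✓)  01111-  1-0001(✓)  1-0101(✓)  10-111  100-01(✓)  100-11(✓)  1000-1(✓)  1001-1(✓)  10010-  11-001(✓)  110-01(✓)  1100-0(✓)  11000-(✓)  1110-1
size-2^2 implicants → --0001  -00-01(✓)  -00-11(✓)  -000-1(✓)  -001-1(✓)  -1-001  -100-0  -1000-  0--001  0-00-1  0-1-10  000--1(✓)  01--10  01-0-0  01-00-  010--0  0100--  1-0-01  100--1(✓)
size-2^3 implicants → -00--1
Unchecked terms (primes): --0001, -00--1, -1-001, -100-0, -1000-, 0--001, 0-00-1, 0-1-10, 01--10, 01-0-0, 01-00-, 010--0, 0100--, 01111-, 1-0-01, 10-111, 10010-, 1110-1, 111100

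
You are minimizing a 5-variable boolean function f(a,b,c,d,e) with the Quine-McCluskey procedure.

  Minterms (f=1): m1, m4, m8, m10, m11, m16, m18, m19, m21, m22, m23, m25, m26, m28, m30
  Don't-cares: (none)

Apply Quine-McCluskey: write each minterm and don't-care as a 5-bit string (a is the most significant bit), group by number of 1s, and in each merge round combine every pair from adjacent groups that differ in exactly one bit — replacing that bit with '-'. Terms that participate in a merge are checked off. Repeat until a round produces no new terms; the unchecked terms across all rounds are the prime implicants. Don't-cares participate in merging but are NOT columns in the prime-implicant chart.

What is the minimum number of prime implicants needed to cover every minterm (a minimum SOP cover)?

[col 0] 00001, 00100, 01000*, 01010*, 01011*, 10000*, 10010*, 10011*, 10101*, 10110*, 10111*, 11001, 11010*, 11100*, 11110*
[col 1] -1010, 010-0, 0101-, 1-010*, 1-110*, 10-10*, 10-11*, 100-0, 1001-*, 101-1, 1011-*, 11-10*, 111-0
[col 2] 1--10, 10-1-
Prime implicants: -1010, 00001, 00100, 010-0, 0101-, 1--10, 10-1-, 100-0, 101-1, 11001, 111-0
PI chart (minterm → PIs covering it):
  1 | 00001  (sole → essential)
  4 | 00100  (sole → essential)
  8 | 010-0  (sole → essential)
  10 | -1010,010-0,0101-
  11 | 0101-  (sole → essential)
  16 | 100-0  (sole → essential)
  18 | 1--10,10-1-,100-0
  19 | 10-1-  (sole → essential)
  21 | 101-1  (sole → essential)
  22 | 1--10,10-1-
  23 | 10-1-,101-1
  25 | 11001  (sole → essential)
  26 | -1010,1--10
  28 | 111-0  (sole → essential)
  30 | 1--10,111-0
Essential prime implicants: 00001, 00100, 010-0, 0101-, 10-1-, 100-0, 101-1, 11001, 111-0
Petrick residual → -1010
Minimum SOP uses 10 PIs: bc'de' + a'b'c'd'e + a'b'cd'e' + a'bc'e' + a'bc'd + ab'd + ab'c'e' + ab'ce + abc'd'e + abce'

10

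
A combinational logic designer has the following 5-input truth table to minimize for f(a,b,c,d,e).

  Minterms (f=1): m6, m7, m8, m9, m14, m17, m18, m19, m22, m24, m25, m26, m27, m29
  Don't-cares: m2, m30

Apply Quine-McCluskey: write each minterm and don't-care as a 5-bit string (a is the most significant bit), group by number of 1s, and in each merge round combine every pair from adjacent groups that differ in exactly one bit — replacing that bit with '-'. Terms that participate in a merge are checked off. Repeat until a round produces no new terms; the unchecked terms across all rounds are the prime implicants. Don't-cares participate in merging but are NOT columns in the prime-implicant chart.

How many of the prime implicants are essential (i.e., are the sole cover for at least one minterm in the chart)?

size-2^0 implicants → 00010(✓)  00110(✓)  00111(✓)  01000(✓)  01001(✓)  01110(✓)  10001(✓)  10010(✓)  10011(✓)  10110(✓)  11000(✓)  11001(✓)  11010(✓)  11011(✓)  11101(✓)  11110(✓)
size-2^1 implicants → -0010(✓)  -0110(✓)  -1000(✓)  -1001(✓)  -1110(✓)  0-110(✓)  00-10(✓)  0011-  0100-(✓)  1-001(✓)  1-010(✓)  1-011(✓)  1-110(✓)  10-10(✓)  100-1(✓)  1001-(✓)  11-01  11-10(✓)  110-0(✓)  110-1(✓)  1100-(✓)  1101-(✓)
size-2^2 implicants → --110  -0-10  -100-  1--10  1-0-1  1-01-  110--
Unchecked terms (primes): --110, -0-10, -100-, 0011-, 1--10, 1-0-1, 1-01-, 11-01, 110--
Minterm coverage:
  m6 ⊆ --110,-0-10,0011-
  m7 ⊆ 0011- [E]
  m8 ⊆ -100- [E]
  m9 ⊆ -100- [E]
  m14 ⊆ --110 [E]
  m17 ⊆ 1-0-1 [E]
  m18 ⊆ -0-10,1--10,1-01-
  m19 ⊆ 1-0-1,1-01-
  m22 ⊆ --110,-0-10,1--10
  m24 ⊆ -100-,110--
  m25 ⊆ -100-,1-0-1,11-01,110--
  m26 ⊆ 1--10,1-01-,110--
  m27 ⊆ 1-0-1,1-01-,110--
  m29 ⊆ 11-01 [E]
E = {--110, -100-, 0011-, 1-0-1, 11-01}

5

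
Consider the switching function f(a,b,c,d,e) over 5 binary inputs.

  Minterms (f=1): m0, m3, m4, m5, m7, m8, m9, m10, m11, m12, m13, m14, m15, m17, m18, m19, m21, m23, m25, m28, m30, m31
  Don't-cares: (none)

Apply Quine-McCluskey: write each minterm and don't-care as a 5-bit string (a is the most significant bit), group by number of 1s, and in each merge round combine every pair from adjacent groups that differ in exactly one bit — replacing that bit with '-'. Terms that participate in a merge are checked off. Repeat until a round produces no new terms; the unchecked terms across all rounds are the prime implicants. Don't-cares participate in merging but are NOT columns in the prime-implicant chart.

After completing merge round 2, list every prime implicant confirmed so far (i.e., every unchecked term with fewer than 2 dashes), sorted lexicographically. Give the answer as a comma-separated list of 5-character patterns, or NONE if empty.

-1001, 1-001, 1001-

size-2^0 implicants → 00000(✓)  00011(✓)  00100(✓)  00101(✓)  00111(✓)  01000(✓)  01001(✓)  01010(✓)  01011(✓)  01100(✓)  01101(✓)  01110(✓)  01111(✓)  10001(✓)  10010(✓)  10011(✓)  10101(✓)  10111(✓)  11001(✓)  11100(✓)  11110(✓)  11111(✓)
size-2^1 implicants → -0011(✓)  -0101(✓)  -0111(✓)  -1001  -1100(✓)  -1110(✓)  -1111(✓)  0-000(✓)  0-011(✓)  0-100(✓)  0-101(✓)  0-111(✓)  00-00(✓)  00-11(✓)  001-1(✓)  0010-(✓)  01-00(✓)  01-01(✓)  01-10(✓)  01-11(✓)  010-0(✓)  010-1(✓)  0100-(✓)  0101-(✓)  011-0(✓)  011-1(✓)  0110-(✓)  0111-(✓)  1-001  1-111(✓)  10-01(✓)  10-11(✓)  100-1(✓)  1001-  101-1(✓)  111-0(✓)  1111-(✓)
size-2^2 implicants → --111  -0-11  -01-1  -11-0  -111-  0--00  0--11  0-1-1  0-10-  01--0(✓)  01--1(✓)  01-0-(✓)  01-1-(✓)  010--(✓)  011--(✓)  10--1
size-2^3 implicants → 01---
Unchecked terms (primes): --111, -0-11, -01-1, -1001, -11-0, -111-, 0--00, 0--11, 0-1-1, 0-10-, 01---, 1-001, 10--1, 1001-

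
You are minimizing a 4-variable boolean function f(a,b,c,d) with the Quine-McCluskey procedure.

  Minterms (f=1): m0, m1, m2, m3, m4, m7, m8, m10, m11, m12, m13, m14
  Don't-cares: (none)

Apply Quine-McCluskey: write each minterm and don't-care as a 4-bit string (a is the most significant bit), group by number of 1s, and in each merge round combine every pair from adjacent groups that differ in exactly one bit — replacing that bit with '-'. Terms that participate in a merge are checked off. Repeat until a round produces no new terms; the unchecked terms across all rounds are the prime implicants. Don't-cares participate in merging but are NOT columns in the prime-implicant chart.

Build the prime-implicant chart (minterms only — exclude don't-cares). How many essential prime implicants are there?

6

size-2^0 implicants → 0000(✓)  0001(✓)  0010(✓)  0011(✓)  0100(✓)  0111(✓)  1000(✓)  1010(✓)  1011(✓)  1100(✓)  1101(✓)  1110(✓)
size-2^1 implicants → -000(✓)  -010(✓)  -011(✓)  -100(✓)  0-00(✓)  0-11  00-0(✓)  00-1(✓)  000-(✓)  001-(✓)  1-00(✓)  1-10(✓)  10-0(✓)  101-(✓)  11-0(✓)  110-
size-2^2 implicants → --00  -0-0  -01-  00--  1--0
Unchecked terms (primes): --00, -0-0, -01-, 0-11, 00--, 1--0, 110-
Minterm coverage:
  m0 ⊆ --00,-0-0,00--
  m1 ⊆ 00-- [E]
  m2 ⊆ -0-0,-01-,00--
  m3 ⊆ -01-,0-11,00--
  m4 ⊆ --00 [E]
  m7 ⊆ 0-11 [E]
  m8 ⊆ --00,-0-0,1--0
  m10 ⊆ -0-0,-01-,1--0
  m11 ⊆ -01- [E]
  m12 ⊆ --00,1--0,110-
  m13 ⊆ 110- [E]
  m14 ⊆ 1--0 [E]
E = {--00, -01-, 0-11, 00--, 1--0, 110-}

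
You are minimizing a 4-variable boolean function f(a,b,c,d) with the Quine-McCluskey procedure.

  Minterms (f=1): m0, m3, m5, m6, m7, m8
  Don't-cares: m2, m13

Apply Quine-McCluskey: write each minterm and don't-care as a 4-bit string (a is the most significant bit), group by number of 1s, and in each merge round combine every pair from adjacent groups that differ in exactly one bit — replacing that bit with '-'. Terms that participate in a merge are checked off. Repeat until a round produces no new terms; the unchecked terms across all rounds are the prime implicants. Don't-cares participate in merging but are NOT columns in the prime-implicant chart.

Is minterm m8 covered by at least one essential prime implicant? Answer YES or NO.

Round 0: 0000✓ 0010✓ 0011✓ 0101✓ 0110✓ 0111✓ 1000✓ 1101✓
Round 1: -000 -101 0-10✓ 0-11✓ 00-0 001-✓ 01-1 011-✓
Round 2: 0-1-
PIs = {-000, -101, 0-1-, 00-0, 01-1}
Coverage chart:
  m0: -000,00-0
  m3: 0-1- ←essential
  m5: -101,01-1
  m6: 0-1- ←essential
  m7: 0-1-,01-1
  m8: -000 ←essential
Essential: -000, 0-1-

YES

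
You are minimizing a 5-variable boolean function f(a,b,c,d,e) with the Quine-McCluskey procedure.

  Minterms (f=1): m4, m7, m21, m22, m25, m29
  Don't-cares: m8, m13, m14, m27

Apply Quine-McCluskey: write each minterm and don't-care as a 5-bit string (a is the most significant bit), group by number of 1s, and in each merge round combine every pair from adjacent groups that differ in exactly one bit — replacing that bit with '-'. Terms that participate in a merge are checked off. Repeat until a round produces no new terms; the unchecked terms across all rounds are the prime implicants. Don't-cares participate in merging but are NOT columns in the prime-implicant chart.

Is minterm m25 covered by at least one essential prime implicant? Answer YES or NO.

[col 0] 00100, 00111, 01000, 01101*, 01110, 10101*, 10110, 11001*, 11011*, 11101*
[col 1] -1101, 1-101, 11-01, 110-1
Prime implicants: -1101, 00100, 00111, 01000, 01110, 1-101, 10110, 11-01, 110-1
PI chart (minterm → PIs covering it):
  4 | 00100  (sole → essential)
  7 | 00111  (sole → essential)
  21 | 1-101  (sole → essential)
  22 | 10110  (sole → essential)
  25 | 11-01,110-1
  29 | -1101,1-101,11-01
Essential prime implicants: 00100, 00111, 1-101, 10110

NO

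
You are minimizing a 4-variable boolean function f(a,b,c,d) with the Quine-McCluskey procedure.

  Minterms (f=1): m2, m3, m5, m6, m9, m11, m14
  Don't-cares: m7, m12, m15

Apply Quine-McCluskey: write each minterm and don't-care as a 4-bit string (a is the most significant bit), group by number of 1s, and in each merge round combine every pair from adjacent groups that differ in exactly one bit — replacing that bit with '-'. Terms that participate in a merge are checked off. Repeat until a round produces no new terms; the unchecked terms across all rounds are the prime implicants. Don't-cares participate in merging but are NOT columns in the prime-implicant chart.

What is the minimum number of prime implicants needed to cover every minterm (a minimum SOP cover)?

size-2^0 implicants → 0010(✓)  0011(✓)  0101(✓)  0110(✓)  0111(✓)  1001(✓)  1011(✓)  1100(✓)  1110(✓)  1111(✓)
size-2^1 implicants → -011(✓)  -110(✓)  -111(✓)  0-10(✓)  0-11(✓)  001-(✓)  01-1  011-(✓)  1-11(✓)  10-1  11-0  111-(✓)
size-2^2 implicants → --11  -11-  0-1-
Unchecked terms (primes): --11, -11-, 0-1-, 01-1, 10-1, 11-0
Minterm coverage:
  m2 ⊆ 0-1- [E]
  m3 ⊆ --11,0-1-
  m5 ⊆ 01-1 [E]
  m6 ⊆ -11-,0-1-
  m9 ⊆ 10-1 [E]
  m11 ⊆ --11,10-1
  m14 ⊆ -11-,11-0
E = {0-1-, 01-1, 10-1}
Petrick residual → -11-
Cover = bc + a'c + a'bd + ab'd  |cover|=4

4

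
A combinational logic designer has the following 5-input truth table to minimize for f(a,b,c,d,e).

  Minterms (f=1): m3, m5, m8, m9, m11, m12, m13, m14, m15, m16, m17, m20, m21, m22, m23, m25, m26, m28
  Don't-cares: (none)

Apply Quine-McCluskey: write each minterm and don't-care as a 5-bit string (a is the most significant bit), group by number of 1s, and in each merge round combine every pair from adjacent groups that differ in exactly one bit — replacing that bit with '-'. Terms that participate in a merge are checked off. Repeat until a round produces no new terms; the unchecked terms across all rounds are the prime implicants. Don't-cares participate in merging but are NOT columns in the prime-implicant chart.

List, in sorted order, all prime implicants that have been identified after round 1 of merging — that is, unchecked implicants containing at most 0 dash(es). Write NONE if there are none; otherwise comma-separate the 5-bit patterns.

11010

[col 0] 00011*, 00101*, 01000*, 01001*, 01011*, 01100*, 01101*, 01110*, 01111*, 10000*, 10001*, 10100*, 10101*, 10110*, 10111*, 11001*, 11010, 11100*
[col 1] -0101, -1001, -1100, 0-011, 0-101, 01-00*, 01-01*, 01-11*, 010-1*, 0100-*, 011-0*, 011-1*, 0110-*, 0111-*, 1-001, 1-100, 10-00*, 10-01*, 1000-*, 101-0*, 101-1*, 1010-*, 1011-*
[col 2] 01--1, 01-0-, 011--, 10-0-, 101--
Prime implicants: -0101, -1001, -1100, 0-011, 0-101, 01--1, 01-0-, 011--, 1-001, 1-100, 10-0-, 101--, 11010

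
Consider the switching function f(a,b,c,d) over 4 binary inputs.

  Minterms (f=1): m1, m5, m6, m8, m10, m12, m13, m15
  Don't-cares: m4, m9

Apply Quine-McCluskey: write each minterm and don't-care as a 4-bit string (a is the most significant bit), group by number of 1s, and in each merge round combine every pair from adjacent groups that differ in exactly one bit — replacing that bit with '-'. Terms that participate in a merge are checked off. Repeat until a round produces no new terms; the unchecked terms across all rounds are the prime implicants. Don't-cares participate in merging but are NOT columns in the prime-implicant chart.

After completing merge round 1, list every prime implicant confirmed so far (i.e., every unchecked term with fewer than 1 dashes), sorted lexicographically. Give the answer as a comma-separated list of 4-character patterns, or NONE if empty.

NONE

Round 0: 0001✓ 0100✓ 0101✓ 0110✓ 1000✓ 1001✓ 1010✓ 1100✓ 1101✓ 1111✓
Round 1: -001✓ -100✓ -101✓ 0-01✓ 01-0 010-✓ 1-00✓ 1-01✓ 10-0 100-✓ 11-1 110-✓
Round 2: --01 -10- 1-0-
PIs = {--01, -10-, 01-0, 1-0-, 10-0, 11-1}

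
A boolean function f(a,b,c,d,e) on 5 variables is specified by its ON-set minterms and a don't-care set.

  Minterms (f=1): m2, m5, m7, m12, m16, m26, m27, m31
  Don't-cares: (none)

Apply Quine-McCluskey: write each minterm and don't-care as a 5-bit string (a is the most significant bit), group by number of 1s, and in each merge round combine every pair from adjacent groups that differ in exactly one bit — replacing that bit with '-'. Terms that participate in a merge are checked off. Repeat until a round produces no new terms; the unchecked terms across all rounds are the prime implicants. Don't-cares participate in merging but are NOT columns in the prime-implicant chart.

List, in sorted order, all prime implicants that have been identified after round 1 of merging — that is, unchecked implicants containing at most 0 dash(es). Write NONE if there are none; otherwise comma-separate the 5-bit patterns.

size-2^0 implicants → 00010  00101(✓)  00111(✓)  01100  10000  11010(✓)  11011(✓)  11111(✓)
size-2^1 implicants → 001-1  11-11  1101-
Unchecked terms (primes): 00010, 001-1, 01100, 10000, 11-11, 1101-

00010, 01100, 10000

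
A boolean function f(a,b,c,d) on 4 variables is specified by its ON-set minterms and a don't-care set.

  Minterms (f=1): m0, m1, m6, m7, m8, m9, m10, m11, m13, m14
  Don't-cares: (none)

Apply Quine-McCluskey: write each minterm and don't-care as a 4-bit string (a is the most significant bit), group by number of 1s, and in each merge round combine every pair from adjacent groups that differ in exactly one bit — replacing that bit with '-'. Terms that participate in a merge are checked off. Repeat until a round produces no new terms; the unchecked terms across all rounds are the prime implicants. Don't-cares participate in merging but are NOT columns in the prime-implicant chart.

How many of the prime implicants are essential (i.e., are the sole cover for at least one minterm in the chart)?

4

Round 0: 0000✓ 0001✓ 0110✓ 0111✓ 1000✓ 1001✓ 1010✓ 1011✓ 1101✓ 1110✓
Round 1: -000✓ -001✓ -110 000-✓ 011- 1-01 1-10 10-0✓ 10-1✓ 100-✓ 101-✓
Round 2: -00- 10--
PIs = {-00-, -110, 011-, 1-01, 1-10, 10--}
Coverage chart:
  m0: -00- ←essential
  m1: -00- ←essential
  m6: -110,011-
  m7: 011- ←essential
  m8: -00-,10--
  m9: -00-,1-01,10--
  m10: 1-10,10--
  m11: 10-- ←essential
  m13: 1-01 ←essential
  m14: -110,1-10
Essential: -00-, 011-, 1-01, 10--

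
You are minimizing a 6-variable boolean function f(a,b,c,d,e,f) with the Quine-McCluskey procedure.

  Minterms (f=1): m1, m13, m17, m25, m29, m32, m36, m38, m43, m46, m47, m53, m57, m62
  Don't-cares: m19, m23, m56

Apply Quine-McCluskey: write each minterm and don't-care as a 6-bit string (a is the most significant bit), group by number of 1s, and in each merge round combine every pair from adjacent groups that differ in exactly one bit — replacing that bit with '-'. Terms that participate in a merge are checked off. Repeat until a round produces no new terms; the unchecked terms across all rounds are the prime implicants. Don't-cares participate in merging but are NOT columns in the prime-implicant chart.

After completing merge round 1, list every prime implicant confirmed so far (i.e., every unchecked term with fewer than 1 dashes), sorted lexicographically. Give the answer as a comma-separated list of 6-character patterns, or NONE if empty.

110101

Round 0: 000001✓ 001101✓ 010001✓ 010011✓ 010111✓ 011001✓ 011101✓ 100000✓ 100100✓ 100110✓ 101011✓ 101110✓ 101111✓ 110101 111000✓ 111001✓ 111110✓
Round 1: -11001 0-0001 0-1101 01-001 010-11 0100-1 011-01 1-1110 10-110 100-00 1001-0 101-11 10111- 11100-
PIs = {-11001, 0-0001, 0-1101, 01-001, 010-11, 0100-1, 011-01, 1-1110, 10-110, 100-00, 1001-0, 101-11, 10111-, 110101, 11100-}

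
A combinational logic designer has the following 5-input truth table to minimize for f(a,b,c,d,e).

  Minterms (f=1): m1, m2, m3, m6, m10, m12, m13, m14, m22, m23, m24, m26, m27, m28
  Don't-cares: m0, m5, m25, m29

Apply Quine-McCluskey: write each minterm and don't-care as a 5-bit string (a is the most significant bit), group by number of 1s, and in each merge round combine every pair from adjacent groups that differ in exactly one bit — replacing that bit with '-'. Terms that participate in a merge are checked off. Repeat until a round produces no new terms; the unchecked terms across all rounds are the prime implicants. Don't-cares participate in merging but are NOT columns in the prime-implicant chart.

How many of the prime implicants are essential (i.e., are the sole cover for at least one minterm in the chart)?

3

Round 0: 00000✓ 00001✓ 00010✓ 00011✓ 00101✓ 00110✓ 01010✓ 01100✓ 01101✓ 01110✓ 10110✓ 10111✓ 11000✓ 11001✓ 11010✓ 11011✓ 11100✓ 11101✓
Round 1: -0110 -1010 -1100✓ -1101✓ 0-010✓ 0-101 0-110✓ 00-01 00-10✓ 000-0✓ 000-1✓ 0000-✓ 0001-✓ 01-10✓ 011-0 0110-✓ 1011- 11-00✓ 11-01✓ 110-0✓ 110-1✓ 1100-✓ 1101-✓ 1110-✓
Round 2: -110- 0--10 000-- 11-0- 110--
PIs = {-0110, -1010, -110-, 0--10, 0-101, 00-01, 000--, 011-0, 1011-, 11-0-, 110--}
Coverage chart:
  m1: 00-01,000--
  m2: 0--10,000--
  m3: 000-- ←essential
  m6: -0110,0--10
  m10: -1010,0--10
  m12: -110-,011-0
  m13: -110-,0-101
  m14: 0--10,011-0
  m22: -0110,1011-
  m23: 1011- ←essential
  m24: 11-0-,110--
  m26: -1010,110--
  m27: 110-- ←essential
  m28: -110-,11-0-
Essential: 000--, 1011-, 110--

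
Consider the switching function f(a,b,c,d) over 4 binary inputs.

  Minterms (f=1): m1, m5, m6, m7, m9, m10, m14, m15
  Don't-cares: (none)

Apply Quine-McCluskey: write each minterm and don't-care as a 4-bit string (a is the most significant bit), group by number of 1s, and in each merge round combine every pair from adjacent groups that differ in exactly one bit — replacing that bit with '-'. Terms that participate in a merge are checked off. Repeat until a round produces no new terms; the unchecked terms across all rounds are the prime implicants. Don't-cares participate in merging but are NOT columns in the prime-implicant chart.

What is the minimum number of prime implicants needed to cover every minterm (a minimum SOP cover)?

Round 0: 0001✓ 0101✓ 0110✓ 0111✓ 1001✓ 1010✓ 1110✓ 1111✓
Round 1: -001 -110✓ -111✓ 0-01 01-1 011-✓ 1-10 111-✓
Round 2: -11-
PIs = {-001, -11-, 0-01, 01-1, 1-10}
Coverage chart:
  m1: -001,0-01
  m5: 0-01,01-1
  m6: -11- ←essential
  m7: -11-,01-1
  m9: -001 ←essential
  m10: 1-10 ←essential
  m14: -11-,1-10
  m15: -11- ←essential
Essential: -001, -11-, 1-10
Petrick residual → 0-01
Min cover (4 terms): b'c'd + bc + a'c'd + acd'

4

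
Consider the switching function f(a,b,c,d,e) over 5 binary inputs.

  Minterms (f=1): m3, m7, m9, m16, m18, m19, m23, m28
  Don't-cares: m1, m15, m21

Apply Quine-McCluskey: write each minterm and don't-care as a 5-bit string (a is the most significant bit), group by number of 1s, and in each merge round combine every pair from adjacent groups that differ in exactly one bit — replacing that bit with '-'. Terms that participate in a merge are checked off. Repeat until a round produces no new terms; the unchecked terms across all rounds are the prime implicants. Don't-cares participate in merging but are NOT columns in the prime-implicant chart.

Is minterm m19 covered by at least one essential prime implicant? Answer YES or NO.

size-2^0 implicants → 00001(✓)  00011(✓)  00111(✓)  01001(✓)  01111(✓)  10000(✓)  10010(✓)  10011(✓)  10101(✓)  10111(✓)  11100
size-2^1 implicants → -0011(✓)  -0111(✓)  0-001  0-111  00-11(✓)  000-1  10-11(✓)  100-0  1001-  101-1
size-2^2 implicants → -0-11
Unchecked terms (primes): -0-11, 0-001, 0-111, 000-1, 100-0, 1001-, 101-1, 11100
Minterm coverage:
  m3 ⊆ -0-11,000-1
  m7 ⊆ -0-11,0-111
  m9 ⊆ 0-001 [E]
  m16 ⊆ 100-0 [E]
  m18 ⊆ 100-0,1001-
  m19 ⊆ -0-11,1001-
  m23 ⊆ -0-11,101-1
  m28 ⊆ 11100 [E]
E = {0-001, 100-0, 11100}

NO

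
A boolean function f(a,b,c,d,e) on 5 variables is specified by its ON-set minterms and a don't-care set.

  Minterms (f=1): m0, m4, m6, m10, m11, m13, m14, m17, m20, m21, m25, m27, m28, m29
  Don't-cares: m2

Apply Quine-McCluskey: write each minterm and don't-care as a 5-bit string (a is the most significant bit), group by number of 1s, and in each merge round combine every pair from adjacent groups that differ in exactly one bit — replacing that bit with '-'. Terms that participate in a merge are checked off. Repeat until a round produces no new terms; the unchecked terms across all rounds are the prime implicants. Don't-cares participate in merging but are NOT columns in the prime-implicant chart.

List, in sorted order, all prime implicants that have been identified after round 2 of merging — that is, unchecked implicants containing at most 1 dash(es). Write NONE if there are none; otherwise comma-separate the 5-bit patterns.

Round 0: 00000✓ 00010✓ 00100✓ 00110✓ 01010✓ 01011✓ 01101✓ 01110✓ 10001✓ 10100✓ 10101✓ 11001✓ 11011✓ 11100✓ 11101✓
Round 1: -0100 -1011 -1101 0-010✓ 0-110✓ 00-00✓ 00-10✓ 000-0✓ 001-0✓ 01-10✓ 0101- 1-001✓ 1-100✓ 1-101✓ 10-01✓ 1010-✓ 11-01✓ 110-1 1110-✓
Round 2: 0--10 00--0 1--01 1-10-
PIs = {-0100, -1011, -1101, 0--10, 00--0, 0101-, 1--01, 1-10-, 110-1}

-0100, -1011, -1101, 0101-, 110-1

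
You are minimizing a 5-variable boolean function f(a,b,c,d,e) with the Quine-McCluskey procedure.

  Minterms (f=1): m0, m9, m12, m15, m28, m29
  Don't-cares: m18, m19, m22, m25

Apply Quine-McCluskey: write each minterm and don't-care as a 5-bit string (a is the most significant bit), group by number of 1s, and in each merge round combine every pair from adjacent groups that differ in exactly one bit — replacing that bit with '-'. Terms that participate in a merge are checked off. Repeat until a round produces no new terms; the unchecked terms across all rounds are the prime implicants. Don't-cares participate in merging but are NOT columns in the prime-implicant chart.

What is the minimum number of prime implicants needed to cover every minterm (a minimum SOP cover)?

5

[col 0] 00000, 01001*, 01100*, 01111, 10010*, 10011*, 10110*, 11001*, 11100*, 11101*
[col 1] -1001, -1100, 10-10, 1001-, 11-01, 1110-
Prime implicants: -1001, -1100, 00000, 01111, 10-10, 1001-, 11-01, 1110-
PI chart (minterm → PIs covering it):
  0 | 00000  (sole → essential)
  9 | -1001  (sole → essential)
  12 | -1100  (sole → essential)
  15 | 01111  (sole → essential)
  28 | -1100,1110-
  29 | 11-01,1110-
Essential prime implicants: -1001, -1100, 00000, 01111
Petrick residual → 11-01
Minimum SOP uses 5 PIs: bc'd'e + bcd'e' + a'b'c'd'e' + a'bcde + abd'e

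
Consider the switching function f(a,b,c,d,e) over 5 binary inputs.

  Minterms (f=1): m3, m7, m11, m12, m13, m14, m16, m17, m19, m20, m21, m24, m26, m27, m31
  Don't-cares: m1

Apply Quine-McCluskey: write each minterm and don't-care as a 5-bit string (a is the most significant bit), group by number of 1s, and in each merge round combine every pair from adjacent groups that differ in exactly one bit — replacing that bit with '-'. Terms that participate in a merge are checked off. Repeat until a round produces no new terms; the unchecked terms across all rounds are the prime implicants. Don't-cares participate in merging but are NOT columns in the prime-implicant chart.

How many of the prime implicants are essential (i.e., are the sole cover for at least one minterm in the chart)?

6

Round 0: 00001✓ 00011✓ 00111✓ 01011✓ 01100✓ 01101✓ 01110✓ 10000✓ 10001✓ 10011✓ 10100✓ 10101✓ 11000✓ 11010✓ 11011✓ 11111✓
Round 1: -0001✓ -0011✓ -1011✓ 0-011✓ 00-11 000-1✓ 011-0 0110- 1-000 1-011✓ 10-00✓ 10-01✓ 100-1✓ 1000-✓ 1010-✓ 11-11 110-0 1101-
Round 2: --011 -00-1 10-0-
PIs = {--011, -00-1, 00-11, 011-0, 0110-, 1-000, 10-0-, 11-11, 110-0, 1101-}
Coverage chart:
  m3: --011,-00-1,00-11
  m7: 00-11 ←essential
  m11: --011 ←essential
  m12: 011-0,0110-
  m13: 0110- ←essential
  m14: 011-0 ←essential
  m16: 1-000,10-0-
  m17: -00-1,10-0-
  m19: --011,-00-1
  m20: 10-0- ←essential
  m21: 10-0- ←essential
  m24: 1-000,110-0
  m26: 110-0,1101-
  m27: --011,11-11,1101-
  m31: 11-11 ←essential
Essential: --011, 00-11, 011-0, 0110-, 10-0-, 11-11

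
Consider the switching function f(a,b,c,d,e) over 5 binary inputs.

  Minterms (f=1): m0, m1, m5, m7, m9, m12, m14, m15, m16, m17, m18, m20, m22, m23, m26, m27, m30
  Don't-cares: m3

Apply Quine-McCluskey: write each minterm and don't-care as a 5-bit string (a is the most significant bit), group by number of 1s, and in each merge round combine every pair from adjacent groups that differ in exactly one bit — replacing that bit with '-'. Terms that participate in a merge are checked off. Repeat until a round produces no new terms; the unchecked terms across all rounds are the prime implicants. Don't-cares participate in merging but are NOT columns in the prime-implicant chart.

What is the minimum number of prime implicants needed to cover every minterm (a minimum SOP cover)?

9

[col 0] 00000*, 00001*, 00011*, 00101*, 00111*, 01001*, 01100*, 01110*, 01111*, 10000*, 10001*, 10010*, 10100*, 10110*, 10111*, 11010*, 11011*, 11110*
[col 1] -0000*, -0001*, -0111, -1110, 0-001, 0-111, 00-01*, 00-11*, 000-1*, 0000-*, 001-1*, 011-0, 0111-, 1-010*, 1-110*, 10-00*, 10-10*, 100-0*, 1000-*, 101-0*, 1011-, 11-10*, 1101-
[col 2] -000-, 00--1, 1--10, 10--0
Prime implicants: -000-, -0111, -1110, 0-001, 0-111, 00--1, 011-0, 0111-, 1--10, 10--0, 1011-, 1101-
PI chart (minterm → PIs covering it):
  0 | -000-  (sole → essential)
  1 | -000-,0-001,00--1
  5 | 00--1  (sole → essential)
  7 | -0111,0-111,00--1
  9 | 0-001  (sole → essential)
  12 | 011-0  (sole → essential)
  14 | -1110,011-0,0111-
  15 | 0-111,0111-
  16 | -000-,10--0
  17 | -000-  (sole → essential)
  18 | 1--10,10--0
  20 | 10--0  (sole → essential)
  22 | 1--10,10--0,1011-
  23 | -0111,1011-
  26 | 1--10,1101-
  27 | 1101-  (sole → essential)
  30 | -1110,1--10
Essential prime implicants: -000-, 0-001, 00--1, 011-0, 10--0, 1101-
Petrick residual → -0111, -1110, 0-111
Minimum SOP uses 9 PIs: b'c'd' + b'cde + bcde' + a'c'd'e + a'cde + a'b'e + a'bce' + ab'e' + abc'd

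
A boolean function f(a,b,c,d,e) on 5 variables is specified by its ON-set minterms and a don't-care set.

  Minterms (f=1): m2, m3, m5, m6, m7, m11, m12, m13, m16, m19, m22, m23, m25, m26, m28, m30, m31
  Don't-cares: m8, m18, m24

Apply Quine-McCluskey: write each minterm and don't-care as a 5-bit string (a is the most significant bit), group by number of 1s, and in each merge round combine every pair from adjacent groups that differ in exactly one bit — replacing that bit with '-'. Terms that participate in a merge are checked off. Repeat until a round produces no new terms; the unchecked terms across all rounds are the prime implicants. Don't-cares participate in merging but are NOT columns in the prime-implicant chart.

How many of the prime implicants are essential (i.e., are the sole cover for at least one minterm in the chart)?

5

Round 0: 00010✓ 00011✓ 00101✓ 00110✓ 00111✓ 01000✓ 01011✓ 01100✓ 01101✓ 10000✓ 10010✓ 10011✓ 10110✓ 10111✓ 11000✓ 11001✓ 11010✓ 11100✓ 11110✓ 11111✓
Round 1: -0010✓ -0011✓ -0110✓ -0111✓ -1000✓ -1100✓ 0-011 0-101 00-10✓ 00-11✓ 0001-✓ 001-1 0011-✓ 01-00✓ 0110- 1-000✓ 1-010✓ 1-110✓ 1-111✓ 10-10✓ 10-11✓ 100-0✓ 1001-✓ 1011-✓ 11-00✓ 11-10✓ 110-0✓ 1100- 111-0✓ 1111-✓
Round 2: -0-10✓ -0-11✓ -001-✓ -011-✓ -1-00 00-1-✓ 1--10 1-0-0 1-11- 10-1-✓ 11--0
Round 3: -0-1-
PIs = {-0-1-, -1-00, 0-011, 0-101, 001-1, 0110-, 1--10, 1-0-0, 1-11-, 11--0, 1100-}
Coverage chart:
  m2: -0-1- ←essential
  m3: -0-1-,0-011
  m5: 0-101,001-1
  m6: -0-1- ←essential
  m7: -0-1-,001-1
  m11: 0-011 ←essential
  m12: -1-00,0110-
  m13: 0-101,0110-
  m16: 1-0-0 ←essential
  m19: -0-1- ←essential
  m22: -0-1-,1--10,1-11-
  m23: -0-1-,1-11-
  m25: 1100- ←essential
  m26: 1--10,1-0-0,11--0
  m28: -1-00,11--0
  m30: 1--10,1-11-,11--0
  m31: 1-11- ←essential
Essential: -0-1-, 0-011, 1-0-0, 1-11-, 1100-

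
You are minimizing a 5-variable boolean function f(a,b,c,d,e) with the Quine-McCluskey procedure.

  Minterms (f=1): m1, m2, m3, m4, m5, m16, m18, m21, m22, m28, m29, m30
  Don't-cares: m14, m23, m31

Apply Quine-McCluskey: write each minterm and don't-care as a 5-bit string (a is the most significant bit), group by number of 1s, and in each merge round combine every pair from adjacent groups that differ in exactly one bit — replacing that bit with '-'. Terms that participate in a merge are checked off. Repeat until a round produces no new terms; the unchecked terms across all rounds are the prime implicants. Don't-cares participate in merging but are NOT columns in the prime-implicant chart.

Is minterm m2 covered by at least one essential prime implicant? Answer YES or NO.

NO

size-2^0 implicants → 00001(✓)  00010(✓)  00011(✓)  00100(✓)  00101(✓)  01110(✓)  10000(✓)  10010(✓)  10101(✓)  10110(✓)  10111(✓)  11100(✓)  11101(✓)  11110(✓)  11111(✓)
size-2^1 implicants → -0010  -0101  -1110  00-01  000-1  0001-  0010-  1-101(✓)  1-110(✓)  1-111(✓)  10-10  100-0  101-1(✓)  1011-(✓)  111-0(✓)  111-1(✓)  1110-(✓)  1111-(✓)
size-2^2 implicants → 1-1-1  1-11-  111--
Unchecked terms (primes): -0010, -0101, -1110, 00-01, 000-1, 0001-, 0010-, 1-1-1, 1-11-, 10-10, 100-0, 111--
Minterm coverage:
  m1 ⊆ 00-01,000-1
  m2 ⊆ -0010,0001-
  m3 ⊆ 000-1,0001-
  m4 ⊆ 0010- [E]
  m5 ⊆ -0101,00-01,0010-
  m16 ⊆ 100-0 [E]
  m18 ⊆ -0010,10-10,100-0
  m21 ⊆ -0101,1-1-1
  m22 ⊆ 1-11-,10-10
  m28 ⊆ 111-- [E]
  m29 ⊆ 1-1-1,111--
  m30 ⊆ -1110,1-11-,111--
E = {0010-, 100-0, 111--}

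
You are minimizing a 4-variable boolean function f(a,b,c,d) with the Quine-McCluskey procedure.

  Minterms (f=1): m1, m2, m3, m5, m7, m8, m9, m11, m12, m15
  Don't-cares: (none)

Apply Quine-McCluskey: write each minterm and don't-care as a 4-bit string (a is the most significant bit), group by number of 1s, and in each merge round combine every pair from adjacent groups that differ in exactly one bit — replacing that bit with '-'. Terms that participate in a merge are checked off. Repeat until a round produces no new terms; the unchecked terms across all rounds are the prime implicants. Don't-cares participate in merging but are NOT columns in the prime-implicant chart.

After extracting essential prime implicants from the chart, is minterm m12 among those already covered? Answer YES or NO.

YES

[col 0] 0001*, 0010*, 0011*, 0101*, 0111*, 1000*, 1001*, 1011*, 1100*, 1111*
[col 1] -001*, -011*, -111*, 0-01*, 0-11*, 00-1*, 001-, 01-1*, 1-00, 1-11*, 10-1*, 100-
[col 2] --11, -0-1, 0--1
Prime implicants: --11, -0-1, 0--1, 001-, 1-00, 100-
PI chart (minterm → PIs covering it):
  1 | -0-1,0--1
  2 | 001-  (sole → essential)
  3 | --11,-0-1,0--1,001-
  5 | 0--1  (sole → essential)
  7 | --11,0--1
  8 | 1-00,100-
  9 | -0-1,100-
  11 | --11,-0-1
  12 | 1-00  (sole → essential)
  15 | --11  (sole → essential)
Essential prime implicants: --11, 0--1, 001-, 1-00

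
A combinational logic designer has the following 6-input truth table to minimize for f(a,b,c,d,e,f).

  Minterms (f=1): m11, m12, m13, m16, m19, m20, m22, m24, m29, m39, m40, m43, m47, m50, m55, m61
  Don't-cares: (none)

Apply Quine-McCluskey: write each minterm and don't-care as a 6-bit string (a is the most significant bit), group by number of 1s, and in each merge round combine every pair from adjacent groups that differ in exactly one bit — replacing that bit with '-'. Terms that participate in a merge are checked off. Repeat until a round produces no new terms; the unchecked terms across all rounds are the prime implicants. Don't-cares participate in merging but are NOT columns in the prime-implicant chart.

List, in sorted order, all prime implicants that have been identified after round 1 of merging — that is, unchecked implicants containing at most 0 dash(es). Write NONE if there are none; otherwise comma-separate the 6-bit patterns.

size-2^0 implicants → 001011(✓)  001100(✓)  001101(✓)  010000(✓)  010011  010100(✓)  010110(✓)  011000(✓)  011101(✓)  100111(✓)  101000  101011(✓)  101111(✓)  110010  110111(✓)  111101(✓)
size-2^1 implicants → -01011  -11101  0-1101  00110-  01-000  010-00  0101-0  1-0111  10-111  101-11
Unchecked terms (primes): -01011, -11101, 0-1101, 00110-, 01-000, 010-00, 010011, 0101-0, 1-0111, 10-111, 101-11, 101000, 110010

010011, 101000, 110010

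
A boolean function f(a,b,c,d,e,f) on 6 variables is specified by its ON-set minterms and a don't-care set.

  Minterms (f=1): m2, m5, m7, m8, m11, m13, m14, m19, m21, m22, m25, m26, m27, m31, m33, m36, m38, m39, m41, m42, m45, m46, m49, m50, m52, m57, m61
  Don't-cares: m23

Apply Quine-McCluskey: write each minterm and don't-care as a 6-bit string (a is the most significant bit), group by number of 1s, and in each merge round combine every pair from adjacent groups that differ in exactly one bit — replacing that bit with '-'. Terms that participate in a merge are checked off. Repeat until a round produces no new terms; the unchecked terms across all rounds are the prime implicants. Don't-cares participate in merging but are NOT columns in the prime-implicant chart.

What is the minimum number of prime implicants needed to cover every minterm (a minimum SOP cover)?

16

[col 0] 000010, 000101*, 000111*, 001000, 001011*, 001101*, 001110*, 010011*, 010101*, 010110*, 010111*, 011001*, 011010*, 011011*, 011111*, 100001*, 100100*, 100110*, 100111*, 101001*, 101010*, 101101*, 101110*, 110001*, 110010, 110100*, 111001*, 111101*
[col 1] -00111, -01101, -01110, -11001, 0-0101*, 0-0111*, 0-1011, 00-101, 0001-1*, 01-011*, 01-111*, 010-11*, 0101-1*, 01011-, 011-11*, 0110-1, 01101-, 1-0001*, 1-0100, 1-1001*, 1-1101*, 10-001*, 10-110, 1001-0, 10011-, 101-01*, 101-10, 11-001*, 111-01*
[col 2] 0-01-1, 01--11, 1--001, 1-1-01
Prime implicants: -00111, -01101, -01110, -11001, 0-01-1, 0-1011, 00-101, 000010, 001000, 01--11, 01011-, 0110-1, 01101-, 1--001, 1-0100, 1-1-01, 10-110, 1001-0, 10011-, 101-10, 110010
PI chart (minterm → PIs covering it):
  2 | 000010  (sole → essential)
  5 | 0-01-1,00-101
  7 | -00111,0-01-1
  8 | 001000  (sole → essential)
  11 | 0-1011  (sole → essential)
  13 | -01101,00-101
  14 | -01110  (sole → essential)
  19 | 01--11  (sole → essential)
  21 | 0-01-1  (sole → essential)
  22 | 01011-  (sole → essential)
  25 | -11001,0110-1
  26 | 01101-  (sole → essential)
  27 | 0-1011,01--11,0110-1,01101-
  31 | 01--11  (sole → essential)
  33 | 1--001  (sole → essential)
  36 | 1-0100,1001-0
  38 | 10-110,1001-0,10011-
  39 | -00111,10011-
  41 | 1--001,1-1-01
  42 | 101-10  (sole → essential)
  45 | -01101,1-1-01
  46 | -01110,10-110,101-10
  49 | 1--001  (sole → essential)
  50 | 110010  (sole → essential)
  52 | 1-0100  (sole → essential)
  57 | -11001,1--001,1-1-01
  61 | 1-1-01  (sole → essential)
Essential prime implicants: -01110, 0-01-1, 0-1011, 000010, 001000, 01--11, 01011-, 01101-, 1--001, 1-0100, 1-1-01, 101-10, 110010
Petrick residual → -01101, -11001, 10011-
Minimum SOP uses 16 PIs: b'cde'f + b'cdef' + bcd'e'f + a'c'df + a'cd'ef + a'b'c'd'ef' + a'b'cd'e'f' + a'bef + a'bc'de + a'bcd'e + ad'e'f + ac'de'f' + ace'f + ab'c'de + ab'cef' + abc'd'ef'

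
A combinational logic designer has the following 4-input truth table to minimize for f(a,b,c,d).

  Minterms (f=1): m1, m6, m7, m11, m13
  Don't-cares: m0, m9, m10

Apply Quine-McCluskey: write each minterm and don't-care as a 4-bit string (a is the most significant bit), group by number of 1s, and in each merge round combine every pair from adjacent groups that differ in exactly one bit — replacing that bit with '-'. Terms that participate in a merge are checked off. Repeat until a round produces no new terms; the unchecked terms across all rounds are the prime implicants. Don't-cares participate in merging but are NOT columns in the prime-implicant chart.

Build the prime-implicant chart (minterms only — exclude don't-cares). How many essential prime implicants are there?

2

[col 0] 0000*, 0001*, 0110*, 0111*, 1001*, 1010*, 1011*, 1101*
[col 1] -001, 000-, 011-, 1-01, 10-1, 101-
Prime implicants: -001, 000-, 011-, 1-01, 10-1, 101-
PI chart (minterm → PIs covering it):
  1 | -001,000-
  6 | 011-  (sole → essential)
  7 | 011-  (sole → essential)
  11 | 10-1,101-
  13 | 1-01  (sole → essential)
Essential prime implicants: 011-, 1-01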